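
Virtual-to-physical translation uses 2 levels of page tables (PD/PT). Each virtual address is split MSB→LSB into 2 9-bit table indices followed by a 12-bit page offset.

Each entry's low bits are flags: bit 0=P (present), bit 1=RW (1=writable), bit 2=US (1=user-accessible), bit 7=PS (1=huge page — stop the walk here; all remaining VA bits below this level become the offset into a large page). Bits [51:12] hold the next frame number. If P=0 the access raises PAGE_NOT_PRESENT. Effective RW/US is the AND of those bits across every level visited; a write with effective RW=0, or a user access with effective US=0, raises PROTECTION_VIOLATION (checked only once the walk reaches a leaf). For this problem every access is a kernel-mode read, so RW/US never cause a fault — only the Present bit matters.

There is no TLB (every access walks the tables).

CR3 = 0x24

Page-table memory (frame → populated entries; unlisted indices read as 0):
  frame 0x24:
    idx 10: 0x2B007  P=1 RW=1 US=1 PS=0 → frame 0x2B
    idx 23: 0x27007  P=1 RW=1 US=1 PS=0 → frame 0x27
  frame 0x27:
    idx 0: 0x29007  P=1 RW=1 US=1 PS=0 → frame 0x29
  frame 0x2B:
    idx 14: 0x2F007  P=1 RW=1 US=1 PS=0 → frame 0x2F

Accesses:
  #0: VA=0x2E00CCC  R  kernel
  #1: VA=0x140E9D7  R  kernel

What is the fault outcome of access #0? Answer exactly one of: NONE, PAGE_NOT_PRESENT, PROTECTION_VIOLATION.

Trace:
#0 VA=0x2E00CCC (r,kernel):
  L0 @0x24[23] → 0x27007  P=1,RW=1,US=1,PS=0
  L1 @0x27[0] → 0x29007  P=1,RW=1,US=1,PS=0
  ⇒ phys 0x29CCC  [2 reads]
#1 VA=0x140E9D7 (r,kernel):
  L0 @0x24[10] → 0x2B007  P=1,RW=1,US=1,PS=0
  L1 @0x2B[14] → 0x2F007  P=1,RW=1,US=1,PS=0
  ⇒ phys 0x2F9D7  [2 reads]

Access #0 fault: NONE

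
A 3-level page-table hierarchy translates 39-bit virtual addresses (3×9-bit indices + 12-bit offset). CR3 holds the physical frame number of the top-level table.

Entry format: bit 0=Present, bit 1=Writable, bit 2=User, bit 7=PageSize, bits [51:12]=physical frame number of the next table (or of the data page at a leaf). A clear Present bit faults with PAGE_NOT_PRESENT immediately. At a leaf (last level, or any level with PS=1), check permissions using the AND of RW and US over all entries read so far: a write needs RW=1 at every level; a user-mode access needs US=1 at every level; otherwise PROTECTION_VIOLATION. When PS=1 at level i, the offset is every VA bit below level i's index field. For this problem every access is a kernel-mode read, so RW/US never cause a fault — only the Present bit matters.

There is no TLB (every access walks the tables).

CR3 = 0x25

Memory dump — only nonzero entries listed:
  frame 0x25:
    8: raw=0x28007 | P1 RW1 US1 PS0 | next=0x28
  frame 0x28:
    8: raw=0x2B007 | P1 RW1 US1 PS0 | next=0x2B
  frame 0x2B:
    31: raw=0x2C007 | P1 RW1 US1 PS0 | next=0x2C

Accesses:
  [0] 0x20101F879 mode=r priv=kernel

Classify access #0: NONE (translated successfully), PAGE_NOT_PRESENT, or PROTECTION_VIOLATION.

Walk each access:
#0 VA=0x20101F879 (r,kernel):
  L0 @0x25[8] → 0x28007  P=1,RW=1,US=1,PS=0
  L1 @0x28[8] → 0x2B007  P=1,RW=1,US=1,PS=0
  L2 @0x2B[31] → 0x2C007  P=1,RW=1,US=1,PS=0
  ⇒ phys 0x2C879  [3 reads]

Access #0 fault: NONE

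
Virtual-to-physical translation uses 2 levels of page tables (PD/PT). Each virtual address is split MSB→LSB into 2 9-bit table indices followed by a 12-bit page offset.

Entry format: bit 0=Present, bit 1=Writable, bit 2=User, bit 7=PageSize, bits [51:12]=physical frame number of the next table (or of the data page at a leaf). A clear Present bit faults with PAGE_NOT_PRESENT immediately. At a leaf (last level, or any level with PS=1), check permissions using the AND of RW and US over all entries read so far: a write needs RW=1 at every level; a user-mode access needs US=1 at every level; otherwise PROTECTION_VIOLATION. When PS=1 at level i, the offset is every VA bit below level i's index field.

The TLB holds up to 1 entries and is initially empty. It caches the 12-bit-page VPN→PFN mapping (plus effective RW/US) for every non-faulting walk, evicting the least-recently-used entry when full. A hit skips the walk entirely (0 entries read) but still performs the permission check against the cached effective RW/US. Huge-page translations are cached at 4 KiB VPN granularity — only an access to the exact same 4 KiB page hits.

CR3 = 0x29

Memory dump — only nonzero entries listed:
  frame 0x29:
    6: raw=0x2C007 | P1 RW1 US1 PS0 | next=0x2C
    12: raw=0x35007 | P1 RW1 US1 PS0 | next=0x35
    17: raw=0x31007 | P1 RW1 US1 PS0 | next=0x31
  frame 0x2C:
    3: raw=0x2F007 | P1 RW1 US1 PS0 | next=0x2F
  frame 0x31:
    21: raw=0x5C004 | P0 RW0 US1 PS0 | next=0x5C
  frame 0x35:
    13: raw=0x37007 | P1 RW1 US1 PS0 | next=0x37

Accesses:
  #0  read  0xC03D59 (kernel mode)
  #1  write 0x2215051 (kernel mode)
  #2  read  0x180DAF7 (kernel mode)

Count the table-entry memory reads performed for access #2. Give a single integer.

Per-access translation:
#0 VA=0xC03D59 (r,kernel):
  L0 @0x29[6] → 0x2C007  P=1,RW=1,US=1,PS=0
  L1 @0x2C[3] → 0x2F007  P=1,RW=1,US=1,PS=0
  → PA=0x2FD59  (2 entries read)
#1 VA=0x2215051 (w,kernel):
  L0 @0x29[17] → 0x31007  P=1,RW=1,US=1,PS=0
  L1 @0x31[21] → 0x5C004  P=0,RW=0,US=1,PS=0
  → PAGE_NOT_PRESENT  (2 entries read)
#2 VA=0x180DAF7 (r,kernel):
  L0 @0x29[12] → 0x35007  P=1,RW=1,US=1,PS=0
  L1 @0x35[13] → 0x37007  P=1,RW=1,US=1,PS=0
  → PA=0x37AF7  (2 entries read)

Entries read for #2: 2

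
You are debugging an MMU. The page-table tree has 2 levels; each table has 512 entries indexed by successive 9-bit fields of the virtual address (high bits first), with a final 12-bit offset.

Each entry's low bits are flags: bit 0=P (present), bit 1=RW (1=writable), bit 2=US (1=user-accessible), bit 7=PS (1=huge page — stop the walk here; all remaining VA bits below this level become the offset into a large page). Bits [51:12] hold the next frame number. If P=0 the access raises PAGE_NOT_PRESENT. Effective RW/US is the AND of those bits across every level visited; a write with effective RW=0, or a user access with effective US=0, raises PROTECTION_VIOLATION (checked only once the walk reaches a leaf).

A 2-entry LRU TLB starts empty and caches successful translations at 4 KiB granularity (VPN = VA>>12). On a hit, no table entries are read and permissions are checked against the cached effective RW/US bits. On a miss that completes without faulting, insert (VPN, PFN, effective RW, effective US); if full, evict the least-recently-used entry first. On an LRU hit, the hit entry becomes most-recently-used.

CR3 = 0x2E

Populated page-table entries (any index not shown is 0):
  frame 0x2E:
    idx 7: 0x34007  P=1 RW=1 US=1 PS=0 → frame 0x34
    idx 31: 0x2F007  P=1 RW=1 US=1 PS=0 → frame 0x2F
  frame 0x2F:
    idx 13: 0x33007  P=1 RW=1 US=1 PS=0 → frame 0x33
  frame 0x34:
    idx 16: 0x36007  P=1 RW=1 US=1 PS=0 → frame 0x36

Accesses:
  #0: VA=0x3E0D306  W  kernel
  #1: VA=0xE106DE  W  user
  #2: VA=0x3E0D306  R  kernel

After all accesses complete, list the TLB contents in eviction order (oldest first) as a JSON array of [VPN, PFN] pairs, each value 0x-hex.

Per-access translation:
#0 VA=0x3E0D306 (w,kernel):
  L0: frame=0x2E idx=31 entry=0x2F007 [P=1 RW=1 US=1 PS=0]
  L1: frame=0x2F idx=13 entry=0x33007 [P=1 RW=1 US=1 PS=0]
  → PA=0x33306  (2 entries read)
#1 VA=0xE106DE (w,user):
  L0: frame=0x2E idx=7 entry=0x34007 [P=1 RW=1 US=1 PS=0]
  L1: frame=0x34 idx=16 entry=0x36007 [P=1 RW=1 US=1 PS=0]
  → PA=0x366DE  (2 entries read)
#2 VA=0x3E0D306 (r,kernel):
  TLB hit vpn=0x3E0D → PA=0x33306

TLB: [["0xE10", "0x36"], ["0x3E0D", "0x33"]]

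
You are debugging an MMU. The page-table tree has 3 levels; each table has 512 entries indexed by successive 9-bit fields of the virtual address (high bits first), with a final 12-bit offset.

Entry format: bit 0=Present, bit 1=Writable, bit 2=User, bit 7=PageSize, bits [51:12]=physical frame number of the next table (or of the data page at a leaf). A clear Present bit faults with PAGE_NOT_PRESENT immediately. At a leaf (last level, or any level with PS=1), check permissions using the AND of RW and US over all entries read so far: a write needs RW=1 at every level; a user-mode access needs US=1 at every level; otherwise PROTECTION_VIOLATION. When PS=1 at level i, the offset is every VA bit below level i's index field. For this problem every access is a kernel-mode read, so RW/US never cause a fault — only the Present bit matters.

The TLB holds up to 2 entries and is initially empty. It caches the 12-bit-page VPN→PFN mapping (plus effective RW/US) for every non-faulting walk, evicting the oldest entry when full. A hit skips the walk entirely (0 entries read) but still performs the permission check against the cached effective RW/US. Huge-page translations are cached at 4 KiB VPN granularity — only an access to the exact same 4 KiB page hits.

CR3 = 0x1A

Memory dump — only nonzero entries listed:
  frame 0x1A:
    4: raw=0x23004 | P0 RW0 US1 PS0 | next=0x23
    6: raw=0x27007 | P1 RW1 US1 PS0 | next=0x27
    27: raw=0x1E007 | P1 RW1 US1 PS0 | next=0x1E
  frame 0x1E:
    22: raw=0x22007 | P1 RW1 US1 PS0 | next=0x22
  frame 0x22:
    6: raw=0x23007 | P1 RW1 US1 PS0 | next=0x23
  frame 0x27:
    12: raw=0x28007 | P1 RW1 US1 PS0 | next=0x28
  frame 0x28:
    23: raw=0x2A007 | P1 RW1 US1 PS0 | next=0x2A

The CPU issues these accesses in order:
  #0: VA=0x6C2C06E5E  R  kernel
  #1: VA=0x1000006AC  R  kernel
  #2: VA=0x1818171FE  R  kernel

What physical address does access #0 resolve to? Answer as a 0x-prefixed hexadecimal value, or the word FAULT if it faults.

Trace:
#0 VA=0x6C2C06E5E (r,kernel):
  L0: frame=0x1A idx=27 entry=0x1E007 [P=1 RW=1 US=1 PS=0]
  L1: frame=0x1E idx=22 entry=0x22007 [P=1 RW=1 US=1 PS=0]
  L2: frame=0x22 idx=6 entry=0x23007 [P=1 RW=1 US=1 PS=0]
  → PA=0x23E5E  (3 entries read)
#1 VA=0x1000006AC (r,kernel):
  L0: frame=0x1A idx=4 entry=0x23004 [P=0 RW=0 US=1 PS=0]
  → PAGE_NOT_PRESENT  (1 entries read)
#2 VA=0x1818171FE (r,kernel):
  L0: frame=0x1A idx=6 entry=0x27007 [P=1 RW=1 US=1 PS=0]
  L1: frame=0x27 idx=12 entry=0x28007 [P=1 RW=1 US=1 PS=0]
  L2: frame=0x28 idx=23 entry=0x2A007 [P=1 RW=1 US=1 PS=0]
  → PA=0x2A1FE  (3 entries read)

Access #0 PA: 0x23E5E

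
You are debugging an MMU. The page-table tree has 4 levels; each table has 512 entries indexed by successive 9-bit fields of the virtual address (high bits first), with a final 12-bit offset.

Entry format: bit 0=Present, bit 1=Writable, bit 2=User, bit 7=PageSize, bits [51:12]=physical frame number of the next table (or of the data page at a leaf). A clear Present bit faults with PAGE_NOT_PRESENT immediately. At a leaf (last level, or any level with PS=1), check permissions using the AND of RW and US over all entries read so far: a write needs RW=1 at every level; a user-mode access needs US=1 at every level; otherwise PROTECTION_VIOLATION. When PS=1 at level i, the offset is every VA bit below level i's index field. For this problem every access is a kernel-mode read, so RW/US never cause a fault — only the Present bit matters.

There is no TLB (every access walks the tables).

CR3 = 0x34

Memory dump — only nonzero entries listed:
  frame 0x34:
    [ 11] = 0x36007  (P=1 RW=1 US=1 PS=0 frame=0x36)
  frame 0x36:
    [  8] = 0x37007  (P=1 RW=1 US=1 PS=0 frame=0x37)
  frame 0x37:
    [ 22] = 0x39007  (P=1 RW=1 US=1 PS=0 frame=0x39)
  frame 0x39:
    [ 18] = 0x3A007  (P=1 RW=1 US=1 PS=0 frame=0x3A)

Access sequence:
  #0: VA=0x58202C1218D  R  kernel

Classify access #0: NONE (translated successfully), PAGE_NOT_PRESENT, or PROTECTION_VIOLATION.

Per-access translation:
#0 VA=0x58202C1218D (r,kernel):
  [0] read 0x34 idx=11: raw=0x36007 flags P=1 W=1 U=1 S=0
  [1] read 0x36 idx=8: raw=0x37007 flags P=1 W=1 U=1 S=0
  [2] read 0x37 idx=22: raw=0x39007 flags P=1 W=1 U=1 S=0
  [3] read 0x39 idx=18: raw=0x3A007 flags P=1 W=1 U=1 S=0
  ⇒ phys 0x3A18D  [4 reads]

Access #0 fault: NONE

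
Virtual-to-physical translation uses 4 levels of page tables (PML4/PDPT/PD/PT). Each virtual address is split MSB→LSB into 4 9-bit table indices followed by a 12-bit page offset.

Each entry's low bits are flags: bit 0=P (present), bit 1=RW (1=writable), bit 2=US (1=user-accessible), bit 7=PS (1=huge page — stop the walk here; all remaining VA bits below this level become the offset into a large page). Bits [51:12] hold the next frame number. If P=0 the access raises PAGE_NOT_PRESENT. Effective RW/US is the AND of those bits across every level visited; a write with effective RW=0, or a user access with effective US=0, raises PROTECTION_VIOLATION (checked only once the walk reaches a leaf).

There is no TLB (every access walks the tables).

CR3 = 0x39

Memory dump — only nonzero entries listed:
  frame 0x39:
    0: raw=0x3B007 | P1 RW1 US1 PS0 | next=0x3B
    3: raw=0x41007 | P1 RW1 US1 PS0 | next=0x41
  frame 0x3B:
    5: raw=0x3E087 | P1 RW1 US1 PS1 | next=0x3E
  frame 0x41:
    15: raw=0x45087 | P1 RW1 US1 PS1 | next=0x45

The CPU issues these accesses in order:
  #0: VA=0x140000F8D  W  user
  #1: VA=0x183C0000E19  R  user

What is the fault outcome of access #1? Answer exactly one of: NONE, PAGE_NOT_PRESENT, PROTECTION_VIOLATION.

Walk each access:
#0 VA=0x140000F8D (w,user):
  [0] read 0x39 idx=0: raw=0x3B007 flags P=1 W=1 U=1 S=0
  [1] read 0x3B idx=5: raw=0x3E087 flags P=1 W=1 U=1 S=1
  → PA=0x3EF8D (huge @L1)  (2 entries read)
#1 VA=0x183C0000E19 (r,user):
  [0] read 0x39 idx=3: raw=0x41007 flags P=1 W=1 U=1 S=0
  [1] read 0x41 idx=15: raw=0x45087 flags P=1 W=1 U=1 S=1
  → PA=0x45E19 (huge @L1)  (2 entries read)

Access #1 fault: NONE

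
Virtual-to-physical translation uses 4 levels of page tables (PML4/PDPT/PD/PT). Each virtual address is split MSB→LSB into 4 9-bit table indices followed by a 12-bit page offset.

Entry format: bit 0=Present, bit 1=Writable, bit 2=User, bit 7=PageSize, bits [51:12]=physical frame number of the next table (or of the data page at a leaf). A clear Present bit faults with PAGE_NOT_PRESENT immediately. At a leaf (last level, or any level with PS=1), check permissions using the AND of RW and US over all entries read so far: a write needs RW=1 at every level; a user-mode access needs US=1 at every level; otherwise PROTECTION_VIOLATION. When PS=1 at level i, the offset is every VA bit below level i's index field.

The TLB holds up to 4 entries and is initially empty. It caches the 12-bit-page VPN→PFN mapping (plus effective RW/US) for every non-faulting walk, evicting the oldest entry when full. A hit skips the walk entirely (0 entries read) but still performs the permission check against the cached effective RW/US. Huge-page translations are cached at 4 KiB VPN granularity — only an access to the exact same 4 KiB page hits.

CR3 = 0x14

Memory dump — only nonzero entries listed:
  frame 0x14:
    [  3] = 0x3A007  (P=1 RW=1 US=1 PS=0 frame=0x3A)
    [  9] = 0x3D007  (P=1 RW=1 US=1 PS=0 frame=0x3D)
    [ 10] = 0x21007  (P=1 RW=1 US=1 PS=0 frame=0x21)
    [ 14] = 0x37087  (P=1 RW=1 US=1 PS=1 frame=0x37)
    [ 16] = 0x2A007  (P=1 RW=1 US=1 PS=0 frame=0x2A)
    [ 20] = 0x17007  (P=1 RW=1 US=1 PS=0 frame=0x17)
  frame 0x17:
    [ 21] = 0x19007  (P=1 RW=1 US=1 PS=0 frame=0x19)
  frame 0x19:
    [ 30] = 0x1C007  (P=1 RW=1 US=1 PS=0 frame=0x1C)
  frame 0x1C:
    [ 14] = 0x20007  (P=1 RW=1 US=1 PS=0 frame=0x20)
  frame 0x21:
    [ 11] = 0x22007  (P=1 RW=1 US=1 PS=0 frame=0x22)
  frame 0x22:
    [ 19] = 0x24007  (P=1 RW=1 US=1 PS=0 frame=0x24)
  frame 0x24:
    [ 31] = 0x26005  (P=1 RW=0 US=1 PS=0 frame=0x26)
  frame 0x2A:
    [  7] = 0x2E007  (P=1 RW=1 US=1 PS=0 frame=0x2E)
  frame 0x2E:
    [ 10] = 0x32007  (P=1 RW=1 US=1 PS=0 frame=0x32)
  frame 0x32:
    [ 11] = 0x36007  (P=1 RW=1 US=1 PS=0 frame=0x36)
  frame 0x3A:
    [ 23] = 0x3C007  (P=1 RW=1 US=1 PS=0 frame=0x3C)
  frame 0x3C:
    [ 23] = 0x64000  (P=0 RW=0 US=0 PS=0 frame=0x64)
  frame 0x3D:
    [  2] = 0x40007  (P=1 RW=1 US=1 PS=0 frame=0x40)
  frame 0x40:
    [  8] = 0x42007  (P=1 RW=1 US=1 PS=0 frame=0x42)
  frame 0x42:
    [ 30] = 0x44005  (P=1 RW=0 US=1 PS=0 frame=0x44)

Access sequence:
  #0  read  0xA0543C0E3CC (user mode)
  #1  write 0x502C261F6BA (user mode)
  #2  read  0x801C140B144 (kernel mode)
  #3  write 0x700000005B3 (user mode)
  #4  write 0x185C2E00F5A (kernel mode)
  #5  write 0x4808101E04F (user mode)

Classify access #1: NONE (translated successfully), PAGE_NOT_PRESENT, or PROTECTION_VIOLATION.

Trace:
#0 VA=0xA0543C0E3CC (r,user):
  lvl0: tbl 0x14, slot 20 ⇒ 0x17007 (P1/RW1/US1/PS0)
  lvl1: tbl 0x17, slot 21 ⇒ 0x19007 (P1/RW1/US1/PS0)
  lvl2: tbl 0x19, slot 30 ⇒ 0x1C007 (P1/RW1/US1/PS0)
  lvl3: tbl 0x1C, slot 14 ⇒ 0x20007 (P1/RW1/US1/PS0)
  → PA=0x203CC  (4 entries read)
#1 VA=0x502C261F6BA (w,user):
  lvl0: tbl 0x14, slot 10 ⇒ 0x21007 (P1/RW1/US1/PS0)
  lvl1: tbl 0x21, slot 11 ⇒ 0x22007 (P1/RW1/US1/PS0)
  lvl2: tbl 0x22, slot 19 ⇒ 0x24007 (P1/RW1/US1/PS0)
  lvl3: tbl 0x24, slot 31 ⇒ 0x26005 (P1/RW0/US1/PS0)
  → PROTECTION_VIOLATION  (4 entries read)
#2 VA=0x801C140B144 (r,kernel):
  lvl0: tbl 0x14, slot 16 ⇒ 0x2A007 (P1/RW1/US1/PS0)
  lvl1: tbl 0x2A, slot 7 ⇒ 0x2E007 (P1/RW1/US1/PS0)
  lvl2: tbl 0x2E, slot 10 ⇒ 0x32007 (P1/RW1/US1/PS0)
  lvl3: tbl 0x32, slot 11 ⇒ 0x36007 (P1/RW1/US1/PS0)
  → PA=0x36144  (4 entries read)
#3 VA=0x700000005B3 (w,user):
  lvl0: tbl 0x14, slot 14 ⇒ 0x37087 (P1/RW1/US1/PS1)
  → PA=0x375B3 (huge @L0)  (1 entries read)
#4 VA=0x185C2E00F5A (w,kernel):
  lvl0: tbl 0x14, slot 3 ⇒ 0x3A007 (P1/RW1/US1/PS0)
  lvl1: tbl 0x3A, slot 23 ⇒ 0x3C007 (P1/RW1/US1/PS0)
  lvl2: tbl 0x3C, slot 23 ⇒ 0x64000 (P0/RW0/US0/PS0)
  → PAGE_NOT_PRESENT  (3 entries read)
#5 VA=0x4808101E04F (w,user):
  lvl0: tbl 0x14, slot 9 ⇒ 0x3D007 (P1/RW1/US1/PS0)
  lvl1: tbl 0x3D, slot 2 ⇒ 0x40007 (P1/RW1/US1/PS0)
  lvl2: tbl 0x40, slot 8 ⇒ 0x42007 (P1/RW1/US1/PS0)
  lvl3: tbl 0x42, slot 30 ⇒ 0x44005 (P1/RW0/US1/PS0)
  → PROTECTION_VIOLATION  (4 entries read)

Access #1 fault: PROTECTION_VIOLATION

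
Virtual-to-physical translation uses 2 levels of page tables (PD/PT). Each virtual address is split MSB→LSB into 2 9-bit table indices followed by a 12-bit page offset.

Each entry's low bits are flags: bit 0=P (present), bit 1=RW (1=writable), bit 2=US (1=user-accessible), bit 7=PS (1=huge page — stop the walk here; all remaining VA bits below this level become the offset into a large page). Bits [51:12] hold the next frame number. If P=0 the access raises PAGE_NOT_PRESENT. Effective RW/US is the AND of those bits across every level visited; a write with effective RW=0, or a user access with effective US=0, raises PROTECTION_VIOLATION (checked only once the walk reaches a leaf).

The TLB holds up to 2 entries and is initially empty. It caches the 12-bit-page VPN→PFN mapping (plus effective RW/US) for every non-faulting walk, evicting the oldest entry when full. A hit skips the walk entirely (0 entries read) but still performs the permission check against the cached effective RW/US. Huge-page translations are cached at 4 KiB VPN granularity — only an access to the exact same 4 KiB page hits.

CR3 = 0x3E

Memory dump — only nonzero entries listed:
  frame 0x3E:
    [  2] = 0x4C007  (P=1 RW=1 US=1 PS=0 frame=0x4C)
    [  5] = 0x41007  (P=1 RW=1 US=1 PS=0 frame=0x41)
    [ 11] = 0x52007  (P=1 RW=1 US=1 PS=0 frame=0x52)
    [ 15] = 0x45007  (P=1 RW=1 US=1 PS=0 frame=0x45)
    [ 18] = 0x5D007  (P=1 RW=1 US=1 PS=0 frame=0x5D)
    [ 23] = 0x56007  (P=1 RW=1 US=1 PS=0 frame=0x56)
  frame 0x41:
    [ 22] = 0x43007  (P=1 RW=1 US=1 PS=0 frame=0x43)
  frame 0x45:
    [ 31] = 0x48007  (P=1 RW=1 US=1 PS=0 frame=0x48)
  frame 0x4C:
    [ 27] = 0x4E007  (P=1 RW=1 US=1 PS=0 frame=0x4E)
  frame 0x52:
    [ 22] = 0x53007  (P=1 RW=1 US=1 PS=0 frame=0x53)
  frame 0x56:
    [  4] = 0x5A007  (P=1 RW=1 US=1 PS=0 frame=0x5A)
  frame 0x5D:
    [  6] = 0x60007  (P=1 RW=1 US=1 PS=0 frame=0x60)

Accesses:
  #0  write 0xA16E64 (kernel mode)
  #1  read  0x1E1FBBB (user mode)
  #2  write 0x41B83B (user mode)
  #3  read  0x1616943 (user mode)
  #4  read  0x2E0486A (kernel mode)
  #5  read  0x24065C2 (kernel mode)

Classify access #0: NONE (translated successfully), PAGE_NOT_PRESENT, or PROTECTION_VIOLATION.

Per-access translation:
#0 VA=0xA16E64 (w,kernel):
  L0 @0x3E[5] → 0x41007  P=1,RW=1,US=1,PS=0
  L1 @0x41[22] → 0x43007  P=1,RW=1,US=1,PS=0
  ✓ 0x43E64  — 2 lookups
#1 VA=0x1E1FBBB (r,user):
  L0 @0x3E[15] → 0x45007  P=1,RW=1,US=1,PS=0
  L1 @0x45[31] → 0x48007  P=1,RW=1,US=1,PS=0
  ✓ 0x48BBB  — 2 lookups
#2 VA=0x41B83B (w,user):
  L0 @0x3E[2] → 0x4C007  P=1,RW=1,US=1,PS=0
  L1 @0x4C[27] → 0x4E007  P=1,RW=1,US=1,PS=0
  ✓ 0x4E83B  — 2 lookups
#3 VA=0x1616943 (r,user):
  L0 @0x3E[11] → 0x52007  P=1,RW=1,US=1,PS=0
  L1 @0x52[22] → 0x53007  P=1,RW=1,US=1,PS=0
  ✓ 0x53943  — 2 lookups
#4 VA=0x2E0486A (r,kernel):
  L0 @0x3E[23] → 0x56007  P=1,RW=1,US=1,PS=0
  L1 @0x56[4] → 0x5A007  P=1,RW=1,US=1,PS=0
  ✓ 0x5A86A  — 2 lookups
#5 VA=0x24065C2 (r,kernel):
  L0 @0x3E[18] → 0x5D007  P=1,RW=1,US=1,PS=0
  L1 @0x5D[6] → 0x60007  P=1,RW=1,US=1,PS=0
  ✓ 0x605C2  — 2 lookups

Access #0 fault: NONE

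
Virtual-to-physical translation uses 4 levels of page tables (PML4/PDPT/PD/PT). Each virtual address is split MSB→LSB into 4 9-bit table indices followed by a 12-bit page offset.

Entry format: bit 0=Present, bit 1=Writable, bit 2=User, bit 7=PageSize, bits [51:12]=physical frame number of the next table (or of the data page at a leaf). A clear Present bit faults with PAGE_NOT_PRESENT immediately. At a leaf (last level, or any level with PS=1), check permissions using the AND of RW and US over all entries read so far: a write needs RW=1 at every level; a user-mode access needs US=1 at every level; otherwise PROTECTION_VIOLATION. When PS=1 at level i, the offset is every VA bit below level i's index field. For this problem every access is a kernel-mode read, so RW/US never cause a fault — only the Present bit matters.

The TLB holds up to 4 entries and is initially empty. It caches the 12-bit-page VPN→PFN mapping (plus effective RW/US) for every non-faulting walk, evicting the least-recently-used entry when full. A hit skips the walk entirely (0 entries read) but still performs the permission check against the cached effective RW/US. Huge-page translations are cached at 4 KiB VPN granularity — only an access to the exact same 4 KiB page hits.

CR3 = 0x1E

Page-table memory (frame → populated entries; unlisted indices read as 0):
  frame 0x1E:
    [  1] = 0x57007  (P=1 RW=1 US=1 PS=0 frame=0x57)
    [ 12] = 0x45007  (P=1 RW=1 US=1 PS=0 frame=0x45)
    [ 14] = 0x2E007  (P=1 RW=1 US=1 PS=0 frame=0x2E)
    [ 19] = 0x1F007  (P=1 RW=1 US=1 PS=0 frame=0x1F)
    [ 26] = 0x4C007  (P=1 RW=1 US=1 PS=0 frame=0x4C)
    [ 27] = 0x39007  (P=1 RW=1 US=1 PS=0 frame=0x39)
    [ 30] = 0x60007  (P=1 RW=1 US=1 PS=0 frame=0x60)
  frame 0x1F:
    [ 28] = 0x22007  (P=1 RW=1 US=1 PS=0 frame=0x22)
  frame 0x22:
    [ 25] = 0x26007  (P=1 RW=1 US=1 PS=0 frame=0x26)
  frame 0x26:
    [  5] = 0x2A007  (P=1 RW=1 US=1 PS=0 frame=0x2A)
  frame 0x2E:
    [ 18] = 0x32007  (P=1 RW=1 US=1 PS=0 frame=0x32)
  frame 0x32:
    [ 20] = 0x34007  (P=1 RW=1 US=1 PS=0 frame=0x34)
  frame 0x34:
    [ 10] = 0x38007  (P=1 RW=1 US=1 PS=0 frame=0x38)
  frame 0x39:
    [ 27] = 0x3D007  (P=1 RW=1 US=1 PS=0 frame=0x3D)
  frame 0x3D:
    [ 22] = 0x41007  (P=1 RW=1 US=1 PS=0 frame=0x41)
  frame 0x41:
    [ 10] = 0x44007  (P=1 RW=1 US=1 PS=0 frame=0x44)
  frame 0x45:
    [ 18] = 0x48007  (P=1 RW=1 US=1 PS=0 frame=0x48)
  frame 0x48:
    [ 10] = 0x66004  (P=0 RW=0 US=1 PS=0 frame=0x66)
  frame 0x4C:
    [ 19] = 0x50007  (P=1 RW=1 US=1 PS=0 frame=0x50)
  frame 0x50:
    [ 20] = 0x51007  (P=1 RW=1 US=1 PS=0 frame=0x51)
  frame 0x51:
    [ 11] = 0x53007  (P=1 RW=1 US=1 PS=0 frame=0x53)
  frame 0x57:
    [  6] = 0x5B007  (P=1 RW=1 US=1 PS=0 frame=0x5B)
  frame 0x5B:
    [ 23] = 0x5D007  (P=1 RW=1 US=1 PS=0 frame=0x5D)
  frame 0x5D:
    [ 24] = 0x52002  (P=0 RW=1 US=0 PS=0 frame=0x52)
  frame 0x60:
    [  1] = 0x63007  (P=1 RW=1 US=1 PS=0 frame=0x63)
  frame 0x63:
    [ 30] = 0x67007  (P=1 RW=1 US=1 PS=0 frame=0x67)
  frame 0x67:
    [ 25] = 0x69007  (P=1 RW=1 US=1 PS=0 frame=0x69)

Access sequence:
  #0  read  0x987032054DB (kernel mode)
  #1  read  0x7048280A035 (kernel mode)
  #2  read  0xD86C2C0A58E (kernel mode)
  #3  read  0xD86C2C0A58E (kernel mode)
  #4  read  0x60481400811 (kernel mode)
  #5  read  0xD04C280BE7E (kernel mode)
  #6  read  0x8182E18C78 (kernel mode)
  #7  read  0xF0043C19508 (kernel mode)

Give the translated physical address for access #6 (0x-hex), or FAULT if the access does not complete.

Walk each access:
#0 VA=0x987032054DB (r,kernel):
  [0] read 0x1E idx=19: raw=0x1F007 flags P=1 W=1 U=1 S=0
  [1] read 0x1F idx=28: raw=0x22007 flags P=1 W=1 U=1 S=0
  [2] read 0x22 idx=25: raw=0x26007 flags P=1 W=1 U=1 S=0
  [3] read 0x26 idx=5: raw=0x2A007 flags P=1 W=1 U=1 S=0
  ✓ 0x2A4DB  — 4 lookups
#1 VA=0x7048280A035 (r,kernel):
  [0] read 0x1E idx=14: raw=0x2E007 flags P=1 W=1 U=1 S=0
  [1] read 0x2E idx=18: raw=0x32007 flags P=1 W=1 U=1 S=0
  [2] read 0x32 idx=20: raw=0x34007 flags P=1 W=1 U=1 S=0
  [3] read 0x34 idx=10: raw=0x38007 flags P=1 W=1 U=1 S=0
  ✓ 0x38035  — 4 lookups
#2 VA=0xD86C2C0A58E (r,kernel):
  [0] read 0x1E idx=27: raw=0x39007 flags P=1 W=1 U=1 S=0
  [1] read 0x39 idx=27: raw=0x3D007 flags P=1 W=1 U=1 S=0
  [2] read 0x3D idx=22: raw=0x41007 flags P=1 W=1 U=1 S=0
  [3] read 0x41 idx=10: raw=0x44007 flags P=1 W=1 U=1 S=0
  ✓ 0x4458E  — 4 lookups
#3 VA=0xD86C2C0A58E (r,kernel):
  TLB hit vpn=0xD86C2C0A → PA=0x4458E
#4 VA=0x60481400811 (r,kernel):
  [0] read 0x1E idx=12: raw=0x45007 flags P=1 W=1 U=1 S=0
  [1] read 0x45 idx=18: raw=0x48007 flags P=1 W=1 U=1 S=0
  [2] read 0x48 idx=10: raw=0x66004 flags P=0 W=0 U=1 S=0
  ⇒ fault: PAGE_NOT_PRESENT  — 3 lookups
#5 VA=0xD04C280BE7E (r,kernel):
  [0] read 0x1E idx=26: raw=0x4C007 flags P=1 W=1 U=1 S=0
  [1] read 0x4C idx=19: raw=0x50007 flags P=1 W=1 U=1 S=0
  [2] read 0x50 idx=20: raw=0x51007 flags P=1 W=1 U=1 S=0
  [3] read 0x51 idx=11: raw=0x53007 flags P=1 W=1 U=1 S=0
  ✓ 0x53E7E  — 4 lookups
#6 VA=0x8182E18C78 (r,kernel):
  [0] read 0x1E idx=1: raw=0x57007 flags P=1 W=1 U=1 S=0
  [1] read 0x57 idx=6: raw=0x5B007 flags P=1 W=1 U=1 S=0
  [2] read 0x5B idx=23: raw=0x5D007 flags P=1 W=1 U=1 S=0
  [3] read 0x5D idx=24: raw=0x52002 flags P=0 W=1 U=0 S=0
  ⇒ fault: PAGE_NOT_PRESENT  — 4 lookups
#7 VA=0xF0043C19508 (r,kernel):
  [0] read 0x1E idx=30: raw=0x60007 flags P=1 W=1 U=1 S=0
  [1] read 0x60 idx=1: raw=0x63007 flags P=1 W=1 U=1 S=0
  [2] read 0x63 idx=30: raw=0x67007 flags P=1 W=1 U=1 S=0
  [3] read 0x67 idx=25: raw=0x69007 flags P=1 W=1 U=1 S=0
  ✓ 0x69508  — 4 lookups

Access #6 PA: FAULT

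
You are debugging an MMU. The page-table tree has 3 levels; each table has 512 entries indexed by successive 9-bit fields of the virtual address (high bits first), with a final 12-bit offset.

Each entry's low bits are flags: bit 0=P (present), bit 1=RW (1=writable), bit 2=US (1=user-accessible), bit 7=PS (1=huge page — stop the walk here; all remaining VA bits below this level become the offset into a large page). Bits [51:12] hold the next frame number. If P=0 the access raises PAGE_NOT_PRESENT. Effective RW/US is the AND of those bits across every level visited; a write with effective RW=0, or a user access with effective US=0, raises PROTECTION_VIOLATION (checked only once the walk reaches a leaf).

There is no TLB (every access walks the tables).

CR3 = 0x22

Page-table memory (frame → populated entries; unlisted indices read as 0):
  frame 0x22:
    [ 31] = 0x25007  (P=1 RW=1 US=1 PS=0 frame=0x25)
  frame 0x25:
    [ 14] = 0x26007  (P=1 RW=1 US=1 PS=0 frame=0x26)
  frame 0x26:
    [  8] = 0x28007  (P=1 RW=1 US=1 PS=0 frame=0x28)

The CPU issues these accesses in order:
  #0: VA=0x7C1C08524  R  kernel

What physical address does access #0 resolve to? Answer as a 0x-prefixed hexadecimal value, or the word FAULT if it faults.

Per-access translation:
#0 VA=0x7C1C08524 (r,kernel):
  [0] read 0x22 idx=31: raw=0x25007 flags P=1 W=1 U=1 S=0
  [1] read 0x25 idx=14: raw=0x26007 flags P=1 W=1 U=1 S=0
  [2] read 0x26 idx=8: raw=0x28007 flags P=1 W=1 U=1 S=0
  ✓ 0x28524  — 3 lookups

Access #0 PA: 0x28524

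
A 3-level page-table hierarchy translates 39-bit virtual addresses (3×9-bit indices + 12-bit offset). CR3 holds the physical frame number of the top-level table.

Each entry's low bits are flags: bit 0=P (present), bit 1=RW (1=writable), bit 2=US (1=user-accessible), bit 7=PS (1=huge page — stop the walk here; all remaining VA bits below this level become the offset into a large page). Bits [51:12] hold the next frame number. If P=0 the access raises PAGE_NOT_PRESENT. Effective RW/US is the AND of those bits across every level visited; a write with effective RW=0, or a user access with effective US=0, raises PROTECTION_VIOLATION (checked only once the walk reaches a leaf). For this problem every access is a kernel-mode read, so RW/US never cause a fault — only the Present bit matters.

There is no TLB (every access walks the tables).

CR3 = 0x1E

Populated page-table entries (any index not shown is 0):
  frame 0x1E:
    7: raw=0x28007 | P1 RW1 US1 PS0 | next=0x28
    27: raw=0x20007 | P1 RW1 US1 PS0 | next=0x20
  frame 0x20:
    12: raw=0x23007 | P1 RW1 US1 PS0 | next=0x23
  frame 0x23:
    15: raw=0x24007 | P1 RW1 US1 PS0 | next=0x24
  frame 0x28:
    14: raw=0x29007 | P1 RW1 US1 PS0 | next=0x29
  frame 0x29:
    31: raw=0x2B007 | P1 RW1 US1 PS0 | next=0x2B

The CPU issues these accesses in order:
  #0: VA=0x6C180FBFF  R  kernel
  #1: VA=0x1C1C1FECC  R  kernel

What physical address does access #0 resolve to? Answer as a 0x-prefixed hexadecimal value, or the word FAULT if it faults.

Walk each access:
#0 VA=0x6C180FBFF (r,kernel):
  L0 @0x1E[27] → 0x20007  P=1,RW=1,US=1,PS=0
  L1 @0x20[12] → 0x23007  P=1,RW=1,US=1,PS=0
  L2 @0x23[15] → 0x24007  P=1,RW=1,US=1,PS=0
  ✓ 0x24BFF  — 3 lookups
#1 VA=0x1C1C1FECC (r,kernel):
  L0 @0x1E[7] → 0x28007  P=1,RW=1,US=1,PS=0
  L1 @0x28[14] → 0x29007  P=1,RW=1,US=1,PS=0
  L2 @0x29[31] → 0x2B007  P=1,RW=1,US=1,PS=0
  ✓ 0x2BECC  — 3 lookups

Access #0 PA: 0x24BFF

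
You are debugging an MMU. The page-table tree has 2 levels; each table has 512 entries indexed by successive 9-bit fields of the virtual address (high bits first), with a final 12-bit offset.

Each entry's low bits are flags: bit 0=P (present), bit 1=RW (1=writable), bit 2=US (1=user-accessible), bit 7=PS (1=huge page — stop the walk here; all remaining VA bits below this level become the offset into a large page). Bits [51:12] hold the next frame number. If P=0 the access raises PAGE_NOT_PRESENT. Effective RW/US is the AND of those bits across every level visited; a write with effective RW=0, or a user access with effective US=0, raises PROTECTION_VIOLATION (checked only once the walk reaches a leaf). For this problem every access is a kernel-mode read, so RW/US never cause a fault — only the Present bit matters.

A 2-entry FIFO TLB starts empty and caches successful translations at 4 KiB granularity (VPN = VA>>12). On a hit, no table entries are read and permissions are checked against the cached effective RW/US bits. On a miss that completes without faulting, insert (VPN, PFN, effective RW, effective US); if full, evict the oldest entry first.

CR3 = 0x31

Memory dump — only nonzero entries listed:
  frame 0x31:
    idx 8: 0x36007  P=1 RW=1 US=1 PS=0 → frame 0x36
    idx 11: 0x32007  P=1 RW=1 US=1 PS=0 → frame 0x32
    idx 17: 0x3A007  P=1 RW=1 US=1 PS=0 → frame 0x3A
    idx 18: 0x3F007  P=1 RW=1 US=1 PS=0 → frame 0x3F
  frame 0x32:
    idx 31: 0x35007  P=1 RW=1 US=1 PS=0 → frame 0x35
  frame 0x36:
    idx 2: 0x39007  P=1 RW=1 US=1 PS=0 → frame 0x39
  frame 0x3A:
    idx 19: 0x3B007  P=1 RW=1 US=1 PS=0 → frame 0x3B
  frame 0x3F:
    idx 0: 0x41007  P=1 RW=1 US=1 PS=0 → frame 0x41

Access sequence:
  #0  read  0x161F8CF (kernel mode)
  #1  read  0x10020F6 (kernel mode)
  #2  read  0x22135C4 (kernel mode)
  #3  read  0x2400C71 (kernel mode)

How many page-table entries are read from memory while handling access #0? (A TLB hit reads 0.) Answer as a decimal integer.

Walk each access:
#0 VA=0x161F8CF (r,kernel):
  lvl0: tbl 0x31, slot 11 ⇒ 0x32007 (P1/RW1/US1/PS0)
  lvl1: tbl 0x32, slot 31 ⇒ 0x35007 (P1/RW1/US1/PS0)
  ⇒ phys 0x358CF  [2 reads]
#1 VA=0x10020F6 (r,kernel):
  lvl0: tbl 0x31, slot 8 ⇒ 0x36007 (P1/RW1/US1/PS0)
  lvl1: tbl 0x36, slot 2 ⇒ 0x39007 (P1/RW1/US1/PS0)
  ⇒ phys 0x390F6  [2 reads]
#2 VA=0x22135C4 (r,kernel):
  lvl0: tbl 0x31, slot 17 ⇒ 0x3A007 (P1/RW1/US1/PS0)
  lvl1: tbl 0x3A, slot 19 ⇒ 0x3B007 (P1/RW1/US1/PS0)
  ⇒ phys 0x3B5C4  [2 reads]
#3 VA=0x2400C71 (r,kernel):
  lvl0: tbl 0x31, slot 18 ⇒ 0x3F007 (P1/RW1/US1/PS0)
  lvl1: tbl 0x3F, slot 0 ⇒ 0x41007 (P1/RW1/US1/PS0)
  ⇒ phys 0x41C71  [2 reads]

Entries read for #0: 2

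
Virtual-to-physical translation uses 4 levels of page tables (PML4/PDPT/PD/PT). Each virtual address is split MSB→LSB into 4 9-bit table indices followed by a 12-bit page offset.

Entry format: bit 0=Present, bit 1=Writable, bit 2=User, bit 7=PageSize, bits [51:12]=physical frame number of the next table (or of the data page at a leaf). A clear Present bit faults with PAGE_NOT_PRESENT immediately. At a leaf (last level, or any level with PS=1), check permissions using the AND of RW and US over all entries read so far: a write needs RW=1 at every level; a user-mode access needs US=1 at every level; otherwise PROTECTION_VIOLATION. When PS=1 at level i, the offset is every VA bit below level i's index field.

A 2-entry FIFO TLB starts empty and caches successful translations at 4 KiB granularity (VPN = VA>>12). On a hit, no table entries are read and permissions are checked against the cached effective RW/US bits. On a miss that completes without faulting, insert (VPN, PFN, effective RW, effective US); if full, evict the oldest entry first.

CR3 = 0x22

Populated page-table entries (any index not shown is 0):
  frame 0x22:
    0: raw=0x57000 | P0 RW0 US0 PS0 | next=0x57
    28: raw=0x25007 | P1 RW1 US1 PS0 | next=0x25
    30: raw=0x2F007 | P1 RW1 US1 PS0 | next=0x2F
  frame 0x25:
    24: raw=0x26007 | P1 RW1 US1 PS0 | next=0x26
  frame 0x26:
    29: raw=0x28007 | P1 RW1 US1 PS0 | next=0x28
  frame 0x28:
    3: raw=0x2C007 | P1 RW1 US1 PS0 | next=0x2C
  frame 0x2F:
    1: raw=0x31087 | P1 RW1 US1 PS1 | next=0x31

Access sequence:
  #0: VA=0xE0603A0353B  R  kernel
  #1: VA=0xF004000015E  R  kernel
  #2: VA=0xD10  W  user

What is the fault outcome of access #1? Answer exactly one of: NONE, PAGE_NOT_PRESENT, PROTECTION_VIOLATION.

Per-access translation:
#0 VA=0xE0603A0353B (r,kernel):
  [0] read 0x22 idx=28: raw=0x25007 flags P=1 W=1 U=1 S=0
  [1] read 0x25 idx=24: raw=0x26007 flags P=1 W=1 U=1 S=0
  [2] read 0x26 idx=29: raw=0x28007 flags P=1 W=1 U=1 S=0
  [3] read 0x28 idx=3: raw=0x2C007 flags P=1 W=1 U=1 S=0
  ✓ 0x2C53B  — 4 lookups
#1 VA=0xF004000015E (r,kernel):
  [0] read 0x22 idx=30: raw=0x2F007 flags P=1 W=1 U=1 S=0
  [1] read 0x2F idx=1: raw=0x31087 flags P=1 W=1 U=1 S=1
  ✓ 0x3115E (huge @L1)  — 2 lookups
#2 VA=0xD10 (w,user):
  [0] read 0x22 idx=0: raw=0x57000 flags P=0 W=0 U=0 S=0
  → PAGE_NOT_PRESENT  (1 entries read)

Access #1 fault: NONE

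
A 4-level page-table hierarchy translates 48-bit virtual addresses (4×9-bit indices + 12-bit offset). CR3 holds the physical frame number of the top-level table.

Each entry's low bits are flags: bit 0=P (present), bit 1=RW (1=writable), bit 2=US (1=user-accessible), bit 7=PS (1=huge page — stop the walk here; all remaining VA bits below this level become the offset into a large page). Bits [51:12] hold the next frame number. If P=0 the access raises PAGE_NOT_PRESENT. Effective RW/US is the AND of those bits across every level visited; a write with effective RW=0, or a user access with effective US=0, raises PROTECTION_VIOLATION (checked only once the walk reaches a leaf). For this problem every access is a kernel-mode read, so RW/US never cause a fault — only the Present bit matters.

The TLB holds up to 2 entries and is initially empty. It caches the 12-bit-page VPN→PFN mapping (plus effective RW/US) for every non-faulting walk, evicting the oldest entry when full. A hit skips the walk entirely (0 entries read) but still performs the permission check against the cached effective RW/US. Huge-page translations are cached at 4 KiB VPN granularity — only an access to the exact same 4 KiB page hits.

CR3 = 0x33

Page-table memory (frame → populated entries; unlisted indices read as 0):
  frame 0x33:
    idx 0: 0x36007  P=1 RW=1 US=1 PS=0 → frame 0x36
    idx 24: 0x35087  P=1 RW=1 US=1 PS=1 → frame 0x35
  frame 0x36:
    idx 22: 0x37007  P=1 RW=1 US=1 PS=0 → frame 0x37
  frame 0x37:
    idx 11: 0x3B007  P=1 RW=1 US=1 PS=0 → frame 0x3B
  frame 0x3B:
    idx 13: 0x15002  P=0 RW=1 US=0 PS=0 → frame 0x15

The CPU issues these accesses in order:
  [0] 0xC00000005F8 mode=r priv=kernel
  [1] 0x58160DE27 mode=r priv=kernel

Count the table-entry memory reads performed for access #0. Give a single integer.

Walk each access:
#0 VA=0xC00000005F8 (r,kernel):
  lvl0: tbl 0x33, slot 24 ⇒ 0x35087 (P1/RW1/US1/PS1)
  ⇒ phys 0x355F8 (huge @L0)  [1 reads]
#1 VA=0x58160DE27 (r,kernel):
  lvl0: tbl 0x33, slot 0 ⇒ 0x36007 (P1/RW1/US1/PS0)
  lvl1: tbl 0x36, slot 22 ⇒ 0x37007 (P1/RW1/US1/PS0)
  lvl2: tbl 0x37, slot 11 ⇒ 0x3B007 (P1/RW1/US1/PS0)
  lvl3: tbl 0x3B, slot 13 ⇒ 0x15002 (P0/RW1/US0/PS0)
  → PAGE_NOT_PRESENT  (4 entries read)

Entries read for #0: 1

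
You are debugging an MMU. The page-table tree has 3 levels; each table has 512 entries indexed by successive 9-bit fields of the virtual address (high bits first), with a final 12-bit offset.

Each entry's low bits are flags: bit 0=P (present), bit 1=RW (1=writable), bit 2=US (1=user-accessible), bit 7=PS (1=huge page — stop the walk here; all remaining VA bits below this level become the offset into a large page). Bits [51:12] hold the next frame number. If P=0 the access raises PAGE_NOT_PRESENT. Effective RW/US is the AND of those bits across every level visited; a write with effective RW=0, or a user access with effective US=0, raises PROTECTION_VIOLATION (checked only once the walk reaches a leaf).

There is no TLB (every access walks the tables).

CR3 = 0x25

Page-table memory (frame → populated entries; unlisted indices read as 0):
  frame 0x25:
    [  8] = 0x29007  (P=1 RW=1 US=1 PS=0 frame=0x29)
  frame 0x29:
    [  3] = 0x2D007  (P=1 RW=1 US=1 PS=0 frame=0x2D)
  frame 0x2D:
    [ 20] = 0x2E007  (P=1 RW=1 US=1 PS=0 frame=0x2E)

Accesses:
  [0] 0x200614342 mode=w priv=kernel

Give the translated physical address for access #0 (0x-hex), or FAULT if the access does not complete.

Walk each access:
#0 VA=0x200614342 (w,kernel):
  L0 @0x25[8] → 0x29007  P=1,RW=1,US=1,PS=0
  L1 @0x29[3] → 0x2D007  P=1,RW=1,US=1,PS=0
  L2 @0x2D[20] → 0x2E007  P=1,RW=1,US=1,PS=0
  ⇒ phys 0x2E342  [3 reads]

Access #0 PA: 0x2E342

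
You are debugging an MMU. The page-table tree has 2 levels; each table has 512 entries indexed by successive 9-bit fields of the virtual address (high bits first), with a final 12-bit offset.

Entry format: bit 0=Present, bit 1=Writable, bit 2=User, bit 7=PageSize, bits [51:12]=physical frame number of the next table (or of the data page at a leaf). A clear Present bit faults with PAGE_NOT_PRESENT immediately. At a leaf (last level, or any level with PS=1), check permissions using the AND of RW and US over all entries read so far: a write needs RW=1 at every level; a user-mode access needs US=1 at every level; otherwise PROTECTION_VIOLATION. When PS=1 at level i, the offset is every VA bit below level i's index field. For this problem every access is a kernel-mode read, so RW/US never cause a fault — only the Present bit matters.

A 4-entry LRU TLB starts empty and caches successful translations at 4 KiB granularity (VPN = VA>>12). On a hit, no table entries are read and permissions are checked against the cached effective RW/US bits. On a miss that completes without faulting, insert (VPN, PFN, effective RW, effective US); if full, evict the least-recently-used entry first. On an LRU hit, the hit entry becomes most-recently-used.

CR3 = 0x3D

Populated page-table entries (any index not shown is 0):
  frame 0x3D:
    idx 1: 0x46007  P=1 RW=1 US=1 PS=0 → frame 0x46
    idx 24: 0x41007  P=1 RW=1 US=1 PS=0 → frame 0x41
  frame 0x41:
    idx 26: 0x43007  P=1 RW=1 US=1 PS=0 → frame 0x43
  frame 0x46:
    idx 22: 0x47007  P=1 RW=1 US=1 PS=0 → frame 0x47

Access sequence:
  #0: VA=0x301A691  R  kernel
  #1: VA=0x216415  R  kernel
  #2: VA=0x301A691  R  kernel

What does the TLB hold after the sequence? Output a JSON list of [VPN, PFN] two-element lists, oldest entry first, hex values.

Walk each access:
#0 VA=0x301A691 (r,kernel):
  [0] read 0x3D idx=24: raw=0x41007 flags P=1 W=1 U=1 S=0
  [1] read 0x41 idx=26: raw=0x43007 flags P=1 W=1 U=1 S=0
  ✓ 0x43691  — 2 lookups
#1 VA=0x216415 (r,kernel):
  [0] read 0x3D idx=1: raw=0x46007 flags P=1 W=1 U=1 S=0
  [1] read 0x46 idx=22: raw=0x47007 flags P=1 W=1 U=1 S=0
  ✓ 0x47415  — 2 lookups
#2 VA=0x301A691 (r,kernel):
  TLB hit vpn=0x301A → PA=0x43691

TLB: [["0x216", "0x47"], ["0x301A", "0x43"]]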